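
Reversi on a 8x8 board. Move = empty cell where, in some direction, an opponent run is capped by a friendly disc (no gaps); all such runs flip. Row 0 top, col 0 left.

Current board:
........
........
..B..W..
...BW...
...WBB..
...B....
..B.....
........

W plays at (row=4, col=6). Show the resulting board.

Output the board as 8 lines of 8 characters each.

Answer: ........
........
..B..W..
...BW...
...WWWW.
...B....
..B.....
........

Derivation:
Place W at (4,6); scan 8 dirs for brackets.
Dir NW: first cell '.' (not opp) -> no flip
Dir N: first cell '.' (not opp) -> no flip
Dir NE: first cell '.' (not opp) -> no flip
Dir W: opp run (4,5) (4,4) capped by W -> flip
Dir E: first cell '.' (not opp) -> no flip
Dir SW: first cell '.' (not opp) -> no flip
Dir S: first cell '.' (not opp) -> no flip
Dir SE: first cell '.' (not opp) -> no flip
All flips: (4,4) (4,5)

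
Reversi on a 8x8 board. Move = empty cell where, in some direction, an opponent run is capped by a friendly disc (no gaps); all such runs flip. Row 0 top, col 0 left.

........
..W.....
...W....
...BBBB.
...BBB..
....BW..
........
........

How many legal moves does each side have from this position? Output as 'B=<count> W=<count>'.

Answer: B=5 W=4

Derivation:
-- B to move --
(0,1): flips 2 -> legal
(0,2): no bracket -> illegal
(0,3): no bracket -> illegal
(1,1): no bracket -> illegal
(1,3): flips 1 -> legal
(1,4): no bracket -> illegal
(2,1): no bracket -> illegal
(2,2): no bracket -> illegal
(2,4): no bracket -> illegal
(3,2): no bracket -> illegal
(4,6): no bracket -> illegal
(5,6): flips 1 -> legal
(6,4): no bracket -> illegal
(6,5): flips 1 -> legal
(6,6): flips 1 -> legal
B mobility = 5
-- W to move --
(2,2): flips 2 -> legal
(2,4): no bracket -> illegal
(2,5): flips 2 -> legal
(2,6): no bracket -> illegal
(2,7): no bracket -> illegal
(3,2): no bracket -> illegal
(3,7): no bracket -> illegal
(4,2): no bracket -> illegal
(4,6): no bracket -> illegal
(4,7): no bracket -> illegal
(5,2): no bracket -> illegal
(5,3): flips 3 -> legal
(5,6): flips 2 -> legal
(6,3): no bracket -> illegal
(6,4): no bracket -> illegal
(6,5): no bracket -> illegal
W mobility = 4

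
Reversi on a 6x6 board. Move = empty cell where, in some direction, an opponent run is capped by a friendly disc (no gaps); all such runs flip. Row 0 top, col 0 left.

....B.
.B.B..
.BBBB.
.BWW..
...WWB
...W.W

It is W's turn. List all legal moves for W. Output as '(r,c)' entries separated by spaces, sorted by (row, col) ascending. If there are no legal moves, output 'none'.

(0,0): flips 2 -> legal
(0,1): no bracket -> illegal
(0,2): no bracket -> illegal
(0,3): flips 2 -> legal
(0,5): no bracket -> illegal
(1,0): flips 1 -> legal
(1,2): flips 1 -> legal
(1,4): flips 1 -> legal
(1,5): flips 1 -> legal
(2,0): no bracket -> illegal
(2,5): no bracket -> illegal
(3,0): flips 1 -> legal
(3,4): no bracket -> illegal
(3,5): flips 1 -> legal
(4,0): no bracket -> illegal
(4,1): no bracket -> illegal
(4,2): no bracket -> illegal
(5,4): no bracket -> illegal

Answer: (0,0) (0,3) (1,0) (1,2) (1,4) (1,5) (3,0) (3,5)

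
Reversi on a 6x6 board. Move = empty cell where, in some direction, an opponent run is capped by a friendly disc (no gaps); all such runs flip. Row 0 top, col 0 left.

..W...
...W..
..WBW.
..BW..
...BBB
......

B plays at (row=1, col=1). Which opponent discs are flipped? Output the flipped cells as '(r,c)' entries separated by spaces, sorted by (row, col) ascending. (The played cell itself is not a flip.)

Answer: (2,2) (3,3)

Derivation:
Dir NW: first cell '.' (not opp) -> no flip
Dir N: first cell '.' (not opp) -> no flip
Dir NE: opp run (0,2), next=edge -> no flip
Dir W: first cell '.' (not opp) -> no flip
Dir E: first cell '.' (not opp) -> no flip
Dir SW: first cell '.' (not opp) -> no flip
Dir S: first cell '.' (not opp) -> no flip
Dir SE: opp run (2,2) (3,3) capped by B -> flip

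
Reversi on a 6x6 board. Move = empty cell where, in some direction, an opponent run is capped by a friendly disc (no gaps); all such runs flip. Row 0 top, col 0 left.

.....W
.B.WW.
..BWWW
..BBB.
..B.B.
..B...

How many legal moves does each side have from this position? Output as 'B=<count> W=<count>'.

Answer: B=4 W=7

Derivation:
-- B to move --
(0,2): no bracket -> illegal
(0,3): flips 2 -> legal
(0,4): flips 3 -> legal
(1,2): flips 1 -> legal
(1,5): flips 1 -> legal
(3,5): no bracket -> illegal
B mobility = 4
-- W to move --
(0,0): no bracket -> illegal
(0,1): no bracket -> illegal
(0,2): no bracket -> illegal
(1,0): no bracket -> illegal
(1,2): no bracket -> illegal
(2,0): no bracket -> illegal
(2,1): flips 1 -> legal
(3,1): flips 1 -> legal
(3,5): no bracket -> illegal
(4,1): flips 1 -> legal
(4,3): flips 2 -> legal
(4,5): flips 1 -> legal
(5,1): flips 2 -> legal
(5,3): no bracket -> illegal
(5,4): flips 2 -> legal
(5,5): no bracket -> illegal
W mobility = 7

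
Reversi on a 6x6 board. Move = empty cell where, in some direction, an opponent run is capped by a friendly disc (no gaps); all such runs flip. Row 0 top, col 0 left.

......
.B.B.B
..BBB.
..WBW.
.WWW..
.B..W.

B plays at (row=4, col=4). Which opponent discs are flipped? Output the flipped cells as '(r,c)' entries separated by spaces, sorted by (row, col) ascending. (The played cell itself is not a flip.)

Answer: (3,4)

Derivation:
Dir NW: first cell 'B' (not opp) -> no flip
Dir N: opp run (3,4) capped by B -> flip
Dir NE: first cell '.' (not opp) -> no flip
Dir W: opp run (4,3) (4,2) (4,1), next='.' -> no flip
Dir E: first cell '.' (not opp) -> no flip
Dir SW: first cell '.' (not opp) -> no flip
Dir S: opp run (5,4), next=edge -> no flip
Dir SE: first cell '.' (not opp) -> no flip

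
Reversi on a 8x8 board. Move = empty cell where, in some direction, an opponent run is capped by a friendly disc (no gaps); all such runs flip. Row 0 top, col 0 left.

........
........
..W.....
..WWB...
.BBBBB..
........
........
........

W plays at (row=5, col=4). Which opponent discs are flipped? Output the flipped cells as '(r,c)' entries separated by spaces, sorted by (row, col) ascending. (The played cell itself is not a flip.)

Dir NW: opp run (4,3) capped by W -> flip
Dir N: opp run (4,4) (3,4), next='.' -> no flip
Dir NE: opp run (4,5), next='.' -> no flip
Dir W: first cell '.' (not opp) -> no flip
Dir E: first cell '.' (not opp) -> no flip
Dir SW: first cell '.' (not opp) -> no flip
Dir S: first cell '.' (not opp) -> no flip
Dir SE: first cell '.' (not opp) -> no flip

Answer: (4,3)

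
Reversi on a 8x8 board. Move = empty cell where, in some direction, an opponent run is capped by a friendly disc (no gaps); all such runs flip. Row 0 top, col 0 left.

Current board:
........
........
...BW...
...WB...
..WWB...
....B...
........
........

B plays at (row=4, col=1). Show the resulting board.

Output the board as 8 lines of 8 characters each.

Place B at (4,1); scan 8 dirs for brackets.
Dir NW: first cell '.' (not opp) -> no flip
Dir N: first cell '.' (not opp) -> no flip
Dir NE: first cell '.' (not opp) -> no flip
Dir W: first cell '.' (not opp) -> no flip
Dir E: opp run (4,2) (4,3) capped by B -> flip
Dir SW: first cell '.' (not opp) -> no flip
Dir S: first cell '.' (not opp) -> no flip
Dir SE: first cell '.' (not opp) -> no flip
All flips: (4,2) (4,3)

Answer: ........
........
...BW...
...WB...
.BBBB...
....B...
........
........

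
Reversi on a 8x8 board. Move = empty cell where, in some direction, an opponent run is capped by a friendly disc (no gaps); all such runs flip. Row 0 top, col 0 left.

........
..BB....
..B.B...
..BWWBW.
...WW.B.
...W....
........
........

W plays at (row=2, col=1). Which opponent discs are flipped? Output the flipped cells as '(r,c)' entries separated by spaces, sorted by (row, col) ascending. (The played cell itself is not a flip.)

Dir NW: first cell '.' (not opp) -> no flip
Dir N: first cell '.' (not opp) -> no flip
Dir NE: opp run (1,2), next='.' -> no flip
Dir W: first cell '.' (not opp) -> no flip
Dir E: opp run (2,2), next='.' -> no flip
Dir SW: first cell '.' (not opp) -> no flip
Dir S: first cell '.' (not opp) -> no flip
Dir SE: opp run (3,2) capped by W -> flip

Answer: (3,2)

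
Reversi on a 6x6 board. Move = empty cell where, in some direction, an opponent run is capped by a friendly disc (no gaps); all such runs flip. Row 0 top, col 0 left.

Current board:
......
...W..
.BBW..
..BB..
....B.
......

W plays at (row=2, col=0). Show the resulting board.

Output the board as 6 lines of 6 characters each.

Place W at (2,0); scan 8 dirs for brackets.
Dir NW: edge -> no flip
Dir N: first cell '.' (not opp) -> no flip
Dir NE: first cell '.' (not opp) -> no flip
Dir W: edge -> no flip
Dir E: opp run (2,1) (2,2) capped by W -> flip
Dir SW: edge -> no flip
Dir S: first cell '.' (not opp) -> no flip
Dir SE: first cell '.' (not opp) -> no flip
All flips: (2,1) (2,2)

Answer: ......
...W..
WWWW..
..BB..
....B.
......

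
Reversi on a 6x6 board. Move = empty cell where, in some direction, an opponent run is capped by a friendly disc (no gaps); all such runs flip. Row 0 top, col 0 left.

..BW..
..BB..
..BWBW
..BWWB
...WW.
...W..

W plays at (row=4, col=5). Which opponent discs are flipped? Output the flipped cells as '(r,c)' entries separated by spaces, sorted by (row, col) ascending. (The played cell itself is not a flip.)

Dir NW: first cell 'W' (not opp) -> no flip
Dir N: opp run (3,5) capped by W -> flip
Dir NE: edge -> no flip
Dir W: first cell 'W' (not opp) -> no flip
Dir E: edge -> no flip
Dir SW: first cell '.' (not opp) -> no flip
Dir S: first cell '.' (not opp) -> no flip
Dir SE: edge -> no flip

Answer: (3,5)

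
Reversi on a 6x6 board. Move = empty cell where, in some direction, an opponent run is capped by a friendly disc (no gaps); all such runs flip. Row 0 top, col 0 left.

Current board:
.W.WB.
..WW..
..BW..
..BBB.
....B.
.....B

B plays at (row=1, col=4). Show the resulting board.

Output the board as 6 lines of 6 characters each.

Place B at (1,4); scan 8 dirs for brackets.
Dir NW: opp run (0,3), next=edge -> no flip
Dir N: first cell 'B' (not opp) -> no flip
Dir NE: first cell '.' (not opp) -> no flip
Dir W: opp run (1,3) (1,2), next='.' -> no flip
Dir E: first cell '.' (not opp) -> no flip
Dir SW: opp run (2,3) capped by B -> flip
Dir S: first cell '.' (not opp) -> no flip
Dir SE: first cell '.' (not opp) -> no flip
All flips: (2,3)

Answer: .W.WB.
..WWB.
..BB..
..BBB.
....B.
.....B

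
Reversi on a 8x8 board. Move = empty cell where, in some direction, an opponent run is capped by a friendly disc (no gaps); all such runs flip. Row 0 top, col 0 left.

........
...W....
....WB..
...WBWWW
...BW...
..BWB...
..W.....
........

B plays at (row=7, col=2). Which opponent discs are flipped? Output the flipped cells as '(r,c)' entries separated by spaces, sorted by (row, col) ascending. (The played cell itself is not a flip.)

Dir NW: first cell '.' (not opp) -> no flip
Dir N: opp run (6,2) capped by B -> flip
Dir NE: first cell '.' (not opp) -> no flip
Dir W: first cell '.' (not opp) -> no flip
Dir E: first cell '.' (not opp) -> no flip
Dir SW: edge -> no flip
Dir S: edge -> no flip
Dir SE: edge -> no flip

Answer: (6,2)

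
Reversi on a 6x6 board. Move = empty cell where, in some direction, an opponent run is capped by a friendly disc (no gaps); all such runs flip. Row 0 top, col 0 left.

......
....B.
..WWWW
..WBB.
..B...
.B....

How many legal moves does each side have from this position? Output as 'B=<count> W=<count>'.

-- B to move --
(1,1): flips 1 -> legal
(1,2): flips 3 -> legal
(1,3): flips 1 -> legal
(1,5): flips 1 -> legal
(2,1): no bracket -> illegal
(3,1): flips 1 -> legal
(3,5): no bracket -> illegal
(4,1): flips 2 -> legal
(4,3): no bracket -> illegal
B mobility = 6
-- W to move --
(0,3): flips 1 -> legal
(0,4): flips 1 -> legal
(0,5): flips 1 -> legal
(1,3): no bracket -> illegal
(1,5): no bracket -> illegal
(3,1): no bracket -> illegal
(3,5): flips 2 -> legal
(4,0): no bracket -> illegal
(4,1): no bracket -> illegal
(4,3): flips 2 -> legal
(4,4): flips 2 -> legal
(4,5): flips 1 -> legal
(5,0): no bracket -> illegal
(5,2): flips 1 -> legal
(5,3): no bracket -> illegal
W mobility = 8

Answer: B=6 W=8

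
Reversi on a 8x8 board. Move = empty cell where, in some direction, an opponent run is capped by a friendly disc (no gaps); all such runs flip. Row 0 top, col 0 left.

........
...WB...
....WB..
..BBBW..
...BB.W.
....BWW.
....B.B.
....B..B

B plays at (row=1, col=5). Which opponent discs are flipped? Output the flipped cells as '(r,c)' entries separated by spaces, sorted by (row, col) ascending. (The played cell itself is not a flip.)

Dir NW: first cell '.' (not opp) -> no flip
Dir N: first cell '.' (not opp) -> no flip
Dir NE: first cell '.' (not opp) -> no flip
Dir W: first cell 'B' (not opp) -> no flip
Dir E: first cell '.' (not opp) -> no flip
Dir SW: opp run (2,4) capped by B -> flip
Dir S: first cell 'B' (not opp) -> no flip
Dir SE: first cell '.' (not opp) -> no flip

Answer: (2,4)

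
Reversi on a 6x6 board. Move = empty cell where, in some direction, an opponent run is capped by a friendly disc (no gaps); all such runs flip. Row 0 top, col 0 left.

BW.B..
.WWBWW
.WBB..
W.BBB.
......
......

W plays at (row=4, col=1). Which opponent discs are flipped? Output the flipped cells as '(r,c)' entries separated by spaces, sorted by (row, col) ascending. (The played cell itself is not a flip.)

Answer: (2,3) (3,2)

Derivation:
Dir NW: first cell 'W' (not opp) -> no flip
Dir N: first cell '.' (not opp) -> no flip
Dir NE: opp run (3,2) (2,3) capped by W -> flip
Dir W: first cell '.' (not opp) -> no flip
Dir E: first cell '.' (not opp) -> no flip
Dir SW: first cell '.' (not opp) -> no flip
Dir S: first cell '.' (not opp) -> no flip
Dir SE: first cell '.' (not opp) -> no flip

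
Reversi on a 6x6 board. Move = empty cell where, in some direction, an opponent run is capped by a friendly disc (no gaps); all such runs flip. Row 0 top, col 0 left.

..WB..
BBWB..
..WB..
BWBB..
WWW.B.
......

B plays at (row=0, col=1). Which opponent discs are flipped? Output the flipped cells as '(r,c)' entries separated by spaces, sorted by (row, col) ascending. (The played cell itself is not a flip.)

Answer: (0,2) (1,2)

Derivation:
Dir NW: edge -> no flip
Dir N: edge -> no flip
Dir NE: edge -> no flip
Dir W: first cell '.' (not opp) -> no flip
Dir E: opp run (0,2) capped by B -> flip
Dir SW: first cell 'B' (not opp) -> no flip
Dir S: first cell 'B' (not opp) -> no flip
Dir SE: opp run (1,2) capped by B -> flip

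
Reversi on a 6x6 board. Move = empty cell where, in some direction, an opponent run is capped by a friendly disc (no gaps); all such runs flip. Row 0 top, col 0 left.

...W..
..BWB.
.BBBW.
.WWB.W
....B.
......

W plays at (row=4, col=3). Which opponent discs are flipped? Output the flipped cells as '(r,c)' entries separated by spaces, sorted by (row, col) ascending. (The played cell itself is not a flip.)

Answer: (2,3) (3,3)

Derivation:
Dir NW: first cell 'W' (not opp) -> no flip
Dir N: opp run (3,3) (2,3) capped by W -> flip
Dir NE: first cell '.' (not opp) -> no flip
Dir W: first cell '.' (not opp) -> no flip
Dir E: opp run (4,4), next='.' -> no flip
Dir SW: first cell '.' (not opp) -> no flip
Dir S: first cell '.' (not opp) -> no flip
Dir SE: first cell '.' (not opp) -> no flip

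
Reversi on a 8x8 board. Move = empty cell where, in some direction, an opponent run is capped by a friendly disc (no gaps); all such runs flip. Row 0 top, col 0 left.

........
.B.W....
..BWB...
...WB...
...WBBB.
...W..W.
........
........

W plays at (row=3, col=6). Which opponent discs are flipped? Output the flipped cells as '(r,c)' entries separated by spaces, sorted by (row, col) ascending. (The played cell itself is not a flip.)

Dir NW: first cell '.' (not opp) -> no flip
Dir N: first cell '.' (not opp) -> no flip
Dir NE: first cell '.' (not opp) -> no flip
Dir W: first cell '.' (not opp) -> no flip
Dir E: first cell '.' (not opp) -> no flip
Dir SW: opp run (4,5), next='.' -> no flip
Dir S: opp run (4,6) capped by W -> flip
Dir SE: first cell '.' (not opp) -> no flip

Answer: (4,6)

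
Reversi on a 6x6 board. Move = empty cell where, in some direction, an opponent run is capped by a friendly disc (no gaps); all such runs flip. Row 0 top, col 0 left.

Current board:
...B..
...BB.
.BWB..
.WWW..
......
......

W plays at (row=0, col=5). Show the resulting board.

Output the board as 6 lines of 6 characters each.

Place W at (0,5); scan 8 dirs for brackets.
Dir NW: edge -> no flip
Dir N: edge -> no flip
Dir NE: edge -> no flip
Dir W: first cell '.' (not opp) -> no flip
Dir E: edge -> no flip
Dir SW: opp run (1,4) (2,3) capped by W -> flip
Dir S: first cell '.' (not opp) -> no flip
Dir SE: edge -> no flip
All flips: (1,4) (2,3)

Answer: ...B.W
...BW.
.BWW..
.WWW..
......
......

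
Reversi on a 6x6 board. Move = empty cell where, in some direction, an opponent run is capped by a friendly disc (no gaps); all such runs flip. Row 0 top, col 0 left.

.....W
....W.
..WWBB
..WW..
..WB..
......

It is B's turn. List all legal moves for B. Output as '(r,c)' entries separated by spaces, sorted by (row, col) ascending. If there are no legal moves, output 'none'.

(0,3): flips 1 -> legal
(0,4): flips 1 -> legal
(1,1): no bracket -> illegal
(1,2): no bracket -> illegal
(1,3): flips 2 -> legal
(1,5): no bracket -> illegal
(2,1): flips 3 -> legal
(3,1): no bracket -> illegal
(3,4): no bracket -> illegal
(4,1): flips 1 -> legal
(4,4): no bracket -> illegal
(5,1): flips 2 -> legal
(5,2): no bracket -> illegal
(5,3): no bracket -> illegal

Answer: (0,3) (0,4) (1,3) (2,1) (4,1) (5,1)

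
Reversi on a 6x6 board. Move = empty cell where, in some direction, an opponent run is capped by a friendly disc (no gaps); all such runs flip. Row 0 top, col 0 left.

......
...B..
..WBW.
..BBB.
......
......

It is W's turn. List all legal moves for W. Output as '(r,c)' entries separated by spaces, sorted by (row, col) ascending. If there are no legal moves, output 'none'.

(0,2): flips 1 -> legal
(0,3): no bracket -> illegal
(0,4): flips 1 -> legal
(1,2): no bracket -> illegal
(1,4): no bracket -> illegal
(2,1): no bracket -> illegal
(2,5): no bracket -> illegal
(3,1): no bracket -> illegal
(3,5): no bracket -> illegal
(4,1): no bracket -> illegal
(4,2): flips 2 -> legal
(4,3): no bracket -> illegal
(4,4): flips 2 -> legal
(4,5): no bracket -> illegal

Answer: (0,2) (0,4) (4,2) (4,4)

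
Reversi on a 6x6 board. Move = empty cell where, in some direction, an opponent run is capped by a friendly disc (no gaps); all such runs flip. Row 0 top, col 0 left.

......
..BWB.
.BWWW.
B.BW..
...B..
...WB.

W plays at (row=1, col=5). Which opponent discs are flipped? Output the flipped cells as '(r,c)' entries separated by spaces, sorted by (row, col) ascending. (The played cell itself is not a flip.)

Dir NW: first cell '.' (not opp) -> no flip
Dir N: first cell '.' (not opp) -> no flip
Dir NE: edge -> no flip
Dir W: opp run (1,4) capped by W -> flip
Dir E: edge -> no flip
Dir SW: first cell 'W' (not opp) -> no flip
Dir S: first cell '.' (not opp) -> no flip
Dir SE: edge -> no flip

Answer: (1,4)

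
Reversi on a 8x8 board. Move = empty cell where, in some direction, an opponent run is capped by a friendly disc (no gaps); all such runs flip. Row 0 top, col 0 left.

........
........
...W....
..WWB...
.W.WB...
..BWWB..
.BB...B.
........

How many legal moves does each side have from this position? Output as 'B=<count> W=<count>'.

-- B to move --
(1,2): flips 1 -> legal
(1,3): no bracket -> illegal
(1,4): no bracket -> illegal
(2,1): no bracket -> illegal
(2,2): flips 1 -> legal
(2,4): no bracket -> illegal
(3,0): flips 1 -> legal
(3,1): flips 2 -> legal
(4,0): no bracket -> illegal
(4,2): flips 1 -> legal
(4,5): no bracket -> illegal
(5,0): no bracket -> illegal
(5,1): no bracket -> illegal
(6,3): no bracket -> illegal
(6,4): flips 1 -> legal
(6,5): no bracket -> illegal
B mobility = 6
-- W to move --
(2,4): flips 2 -> legal
(2,5): flips 1 -> legal
(3,5): flips 2 -> legal
(4,2): no bracket -> illegal
(4,5): flips 2 -> legal
(4,6): no bracket -> illegal
(5,0): no bracket -> illegal
(5,1): flips 1 -> legal
(5,6): flips 1 -> legal
(5,7): no bracket -> illegal
(6,0): no bracket -> illegal
(6,3): flips 1 -> legal
(6,4): no bracket -> illegal
(6,5): no bracket -> illegal
(6,7): no bracket -> illegal
(7,0): flips 2 -> legal
(7,1): flips 1 -> legal
(7,2): no bracket -> illegal
(7,3): no bracket -> illegal
(7,5): no bracket -> illegal
(7,6): no bracket -> illegal
(7,7): flips 3 -> legal
W mobility = 10

Answer: B=6 W=10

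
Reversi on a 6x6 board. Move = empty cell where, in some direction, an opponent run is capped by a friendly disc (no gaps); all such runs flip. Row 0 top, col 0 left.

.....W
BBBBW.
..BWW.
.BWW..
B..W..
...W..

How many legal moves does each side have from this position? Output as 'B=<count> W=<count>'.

-- B to move --
(0,3): no bracket -> illegal
(0,4): no bracket -> illegal
(1,5): flips 1 -> legal
(2,1): no bracket -> illegal
(2,5): flips 2 -> legal
(3,4): flips 3 -> legal
(3,5): flips 1 -> legal
(4,1): no bracket -> illegal
(4,2): flips 1 -> legal
(4,4): flips 1 -> legal
(5,2): no bracket -> illegal
(5,4): no bracket -> illegal
B mobility = 6
-- W to move --
(0,0): flips 2 -> legal
(0,1): flips 1 -> legal
(0,2): flips 3 -> legal
(0,3): flips 1 -> legal
(0,4): no bracket -> illegal
(2,0): no bracket -> illegal
(2,1): flips 1 -> legal
(3,0): flips 1 -> legal
(4,1): no bracket -> illegal
(4,2): no bracket -> illegal
(5,0): no bracket -> illegal
(5,1): no bracket -> illegal
W mobility = 6

Answer: B=6 W=6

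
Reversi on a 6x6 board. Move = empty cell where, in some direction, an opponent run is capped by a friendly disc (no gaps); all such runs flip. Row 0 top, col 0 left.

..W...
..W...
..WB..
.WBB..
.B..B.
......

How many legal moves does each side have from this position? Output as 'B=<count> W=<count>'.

Answer: B=4 W=5

Derivation:
-- B to move --
(0,1): flips 1 -> legal
(0,3): no bracket -> illegal
(1,1): flips 1 -> legal
(1,3): no bracket -> illegal
(2,0): no bracket -> illegal
(2,1): flips 2 -> legal
(3,0): flips 1 -> legal
(4,0): no bracket -> illegal
(4,2): no bracket -> illegal
B mobility = 4
-- W to move --
(1,3): no bracket -> illegal
(1,4): no bracket -> illegal
(2,1): no bracket -> illegal
(2,4): flips 1 -> legal
(3,0): no bracket -> illegal
(3,4): flips 3 -> legal
(3,5): no bracket -> illegal
(4,0): no bracket -> illegal
(4,2): flips 1 -> legal
(4,3): no bracket -> illegal
(4,5): no bracket -> illegal
(5,0): no bracket -> illegal
(5,1): flips 1 -> legal
(5,2): no bracket -> illegal
(5,3): no bracket -> illegal
(5,4): no bracket -> illegal
(5,5): flips 2 -> legal
W mobility = 5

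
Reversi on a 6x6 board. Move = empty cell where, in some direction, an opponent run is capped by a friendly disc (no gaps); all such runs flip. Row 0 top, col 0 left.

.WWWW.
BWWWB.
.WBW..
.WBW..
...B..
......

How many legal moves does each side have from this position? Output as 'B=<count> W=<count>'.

-- B to move --
(0,0): flips 1 -> legal
(0,5): no bracket -> illegal
(1,5): no bracket -> illegal
(2,0): flips 1 -> legal
(2,4): flips 1 -> legal
(3,0): flips 1 -> legal
(3,4): flips 1 -> legal
(4,0): flips 1 -> legal
(4,1): no bracket -> illegal
(4,2): no bracket -> illegal
(4,4): flips 1 -> legal
B mobility = 7
-- W to move --
(0,0): no bracket -> illegal
(0,5): flips 1 -> legal
(1,5): flips 1 -> legal
(2,0): no bracket -> illegal
(2,4): flips 1 -> legal
(2,5): flips 1 -> legal
(3,4): no bracket -> illegal
(4,1): flips 1 -> legal
(4,2): flips 2 -> legal
(4,4): no bracket -> illegal
(5,2): no bracket -> illegal
(5,3): flips 1 -> legal
(5,4): flips 2 -> legal
W mobility = 8

Answer: B=7 W=8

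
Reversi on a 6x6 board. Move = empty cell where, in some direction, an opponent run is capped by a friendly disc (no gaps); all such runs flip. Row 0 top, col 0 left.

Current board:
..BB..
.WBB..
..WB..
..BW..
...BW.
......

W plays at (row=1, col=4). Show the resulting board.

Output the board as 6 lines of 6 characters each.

Place W at (1,4); scan 8 dirs for brackets.
Dir NW: opp run (0,3), next=edge -> no flip
Dir N: first cell '.' (not opp) -> no flip
Dir NE: first cell '.' (not opp) -> no flip
Dir W: opp run (1,3) (1,2) capped by W -> flip
Dir E: first cell '.' (not opp) -> no flip
Dir SW: opp run (2,3) (3,2), next='.' -> no flip
Dir S: first cell '.' (not opp) -> no flip
Dir SE: first cell '.' (not opp) -> no flip
All flips: (1,2) (1,3)

Answer: ..BB..
.WWWW.
..WB..
..BW..
...BW.
......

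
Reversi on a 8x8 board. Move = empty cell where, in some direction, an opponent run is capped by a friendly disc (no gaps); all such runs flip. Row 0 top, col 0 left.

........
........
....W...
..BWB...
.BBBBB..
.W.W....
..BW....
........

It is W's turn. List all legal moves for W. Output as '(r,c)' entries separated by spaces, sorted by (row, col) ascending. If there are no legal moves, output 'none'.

Answer: (3,1) (3,5) (5,4) (5,5) (6,1) (7,1) (7,3)

Derivation:
(2,1): no bracket -> illegal
(2,2): no bracket -> illegal
(2,3): no bracket -> illegal
(2,5): no bracket -> illegal
(3,0): no bracket -> illegal
(3,1): flips 3 -> legal
(3,5): flips 2 -> legal
(3,6): no bracket -> illegal
(4,0): no bracket -> illegal
(4,6): no bracket -> illegal
(5,0): no bracket -> illegal
(5,2): no bracket -> illegal
(5,4): flips 2 -> legal
(5,5): flips 1 -> legal
(5,6): no bracket -> illegal
(6,1): flips 1 -> legal
(7,1): flips 1 -> legal
(7,2): no bracket -> illegal
(7,3): flips 1 -> legal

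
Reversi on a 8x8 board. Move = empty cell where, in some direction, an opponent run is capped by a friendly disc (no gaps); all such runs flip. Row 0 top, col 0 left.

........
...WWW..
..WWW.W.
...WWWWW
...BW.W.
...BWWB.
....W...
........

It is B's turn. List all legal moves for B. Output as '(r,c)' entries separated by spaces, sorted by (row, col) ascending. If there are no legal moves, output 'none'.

Answer: (0,3) (1,6) (1,7) (2,5) (4,5) (6,5) (7,5)

Derivation:
(0,2): no bracket -> illegal
(0,3): flips 3 -> legal
(0,4): no bracket -> illegal
(0,5): no bracket -> illegal
(0,6): no bracket -> illegal
(1,1): no bracket -> illegal
(1,2): no bracket -> illegal
(1,6): flips 3 -> legal
(1,7): flips 3 -> legal
(2,1): no bracket -> illegal
(2,5): flips 1 -> legal
(2,7): no bracket -> illegal
(3,1): no bracket -> illegal
(3,2): no bracket -> illegal
(4,2): no bracket -> illegal
(4,5): flips 1 -> legal
(4,7): no bracket -> illegal
(5,7): no bracket -> illegal
(6,3): no bracket -> illegal
(6,5): flips 1 -> legal
(6,6): no bracket -> illegal
(7,3): no bracket -> illegal
(7,4): no bracket -> illegal
(7,5): flips 1 -> legal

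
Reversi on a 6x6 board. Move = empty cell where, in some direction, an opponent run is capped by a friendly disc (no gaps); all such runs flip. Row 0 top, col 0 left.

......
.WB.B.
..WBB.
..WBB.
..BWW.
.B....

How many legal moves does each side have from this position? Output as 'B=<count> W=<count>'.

Answer: B=10 W=8

Derivation:
-- B to move --
(0,0): flips 2 -> legal
(0,1): no bracket -> illegal
(0,2): no bracket -> illegal
(1,0): flips 1 -> legal
(1,3): no bracket -> illegal
(2,0): no bracket -> illegal
(2,1): flips 1 -> legal
(3,1): flips 1 -> legal
(3,5): no bracket -> illegal
(4,1): flips 1 -> legal
(4,5): flips 2 -> legal
(5,2): flips 1 -> legal
(5,3): flips 1 -> legal
(5,4): flips 1 -> legal
(5,5): flips 1 -> legal
B mobility = 10
-- W to move --
(0,1): no bracket -> illegal
(0,2): flips 1 -> legal
(0,3): no bracket -> illegal
(0,4): flips 3 -> legal
(0,5): flips 2 -> legal
(1,3): flips 3 -> legal
(1,5): no bracket -> illegal
(2,1): no bracket -> illegal
(2,5): flips 3 -> legal
(3,1): no bracket -> illegal
(3,5): flips 2 -> legal
(4,0): no bracket -> illegal
(4,1): flips 1 -> legal
(4,5): no bracket -> illegal
(5,0): no bracket -> illegal
(5,2): flips 1 -> legal
(5,3): no bracket -> illegal
W mobility = 8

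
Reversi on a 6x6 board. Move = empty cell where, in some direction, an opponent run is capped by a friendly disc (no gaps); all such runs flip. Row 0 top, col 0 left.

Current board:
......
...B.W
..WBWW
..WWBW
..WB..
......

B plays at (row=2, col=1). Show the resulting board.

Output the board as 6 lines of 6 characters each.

Place B at (2,1); scan 8 dirs for brackets.
Dir NW: first cell '.' (not opp) -> no flip
Dir N: first cell '.' (not opp) -> no flip
Dir NE: first cell '.' (not opp) -> no flip
Dir W: first cell '.' (not opp) -> no flip
Dir E: opp run (2,2) capped by B -> flip
Dir SW: first cell '.' (not opp) -> no flip
Dir S: first cell '.' (not opp) -> no flip
Dir SE: opp run (3,2) capped by B -> flip
All flips: (2,2) (3,2)

Answer: ......
...B.W
.BBBWW
..BWBW
..WB..
......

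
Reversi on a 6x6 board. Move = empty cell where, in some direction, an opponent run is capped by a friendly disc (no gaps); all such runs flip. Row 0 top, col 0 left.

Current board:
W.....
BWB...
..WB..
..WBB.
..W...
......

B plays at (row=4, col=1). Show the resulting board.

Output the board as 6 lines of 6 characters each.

Answer: W.....
BWB...
..WB..
..BBB.
.BW...
......

Derivation:
Place B at (4,1); scan 8 dirs for brackets.
Dir NW: first cell '.' (not opp) -> no flip
Dir N: first cell '.' (not opp) -> no flip
Dir NE: opp run (3,2) capped by B -> flip
Dir W: first cell '.' (not opp) -> no flip
Dir E: opp run (4,2), next='.' -> no flip
Dir SW: first cell '.' (not opp) -> no flip
Dir S: first cell '.' (not opp) -> no flip
Dir SE: first cell '.' (not opp) -> no flip
All flips: (3,2)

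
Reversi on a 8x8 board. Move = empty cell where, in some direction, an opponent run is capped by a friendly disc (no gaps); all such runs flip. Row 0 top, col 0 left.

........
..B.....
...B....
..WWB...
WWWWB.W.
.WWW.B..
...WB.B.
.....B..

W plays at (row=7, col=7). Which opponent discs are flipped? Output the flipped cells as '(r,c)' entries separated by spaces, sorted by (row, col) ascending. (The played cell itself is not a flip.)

Answer: (4,4) (5,5) (6,6)

Derivation:
Dir NW: opp run (6,6) (5,5) (4,4) capped by W -> flip
Dir N: first cell '.' (not opp) -> no flip
Dir NE: edge -> no flip
Dir W: first cell '.' (not opp) -> no flip
Dir E: edge -> no flip
Dir SW: edge -> no flip
Dir S: edge -> no flip
Dir SE: edge -> no flip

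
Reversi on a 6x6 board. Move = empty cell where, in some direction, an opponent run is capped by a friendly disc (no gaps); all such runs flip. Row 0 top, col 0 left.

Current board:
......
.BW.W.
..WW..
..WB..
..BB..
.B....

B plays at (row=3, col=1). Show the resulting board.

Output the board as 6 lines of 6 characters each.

Place B at (3,1); scan 8 dirs for brackets.
Dir NW: first cell '.' (not opp) -> no flip
Dir N: first cell '.' (not opp) -> no flip
Dir NE: opp run (2,2), next='.' -> no flip
Dir W: first cell '.' (not opp) -> no flip
Dir E: opp run (3,2) capped by B -> flip
Dir SW: first cell '.' (not opp) -> no flip
Dir S: first cell '.' (not opp) -> no flip
Dir SE: first cell 'B' (not opp) -> no flip
All flips: (3,2)

Answer: ......
.BW.W.
..WW..
.BBB..
..BB..
.B....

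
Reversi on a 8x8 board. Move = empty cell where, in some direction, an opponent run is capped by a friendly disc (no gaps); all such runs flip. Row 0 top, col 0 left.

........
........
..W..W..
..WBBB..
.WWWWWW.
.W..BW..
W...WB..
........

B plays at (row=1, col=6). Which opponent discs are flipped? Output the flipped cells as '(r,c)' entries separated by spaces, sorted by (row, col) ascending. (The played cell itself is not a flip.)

Dir NW: first cell '.' (not opp) -> no flip
Dir N: first cell '.' (not opp) -> no flip
Dir NE: first cell '.' (not opp) -> no flip
Dir W: first cell '.' (not opp) -> no flip
Dir E: first cell '.' (not opp) -> no flip
Dir SW: opp run (2,5) capped by B -> flip
Dir S: first cell '.' (not opp) -> no flip
Dir SE: first cell '.' (not opp) -> no flip

Answer: (2,5)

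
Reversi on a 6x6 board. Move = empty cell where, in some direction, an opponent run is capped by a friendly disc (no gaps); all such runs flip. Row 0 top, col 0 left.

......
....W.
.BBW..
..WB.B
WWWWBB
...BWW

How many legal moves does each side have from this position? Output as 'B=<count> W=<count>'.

Answer: B=5 W=8

Derivation:
-- B to move --
(0,3): no bracket -> illegal
(0,4): no bracket -> illegal
(0,5): no bracket -> illegal
(1,2): no bracket -> illegal
(1,3): flips 1 -> legal
(1,5): no bracket -> illegal
(2,4): flips 1 -> legal
(2,5): no bracket -> illegal
(3,0): no bracket -> illegal
(3,1): flips 2 -> legal
(3,4): no bracket -> illegal
(5,0): no bracket -> illegal
(5,1): flips 1 -> legal
(5,2): flips 2 -> legal
B mobility = 5
-- W to move --
(1,0): flips 1 -> legal
(1,1): flips 3 -> legal
(1,2): flips 1 -> legal
(1,3): no bracket -> illegal
(2,0): flips 2 -> legal
(2,4): flips 1 -> legal
(2,5): flips 2 -> legal
(3,0): no bracket -> illegal
(3,1): no bracket -> illegal
(3,4): flips 2 -> legal
(5,2): flips 1 -> legal
W mobility = 8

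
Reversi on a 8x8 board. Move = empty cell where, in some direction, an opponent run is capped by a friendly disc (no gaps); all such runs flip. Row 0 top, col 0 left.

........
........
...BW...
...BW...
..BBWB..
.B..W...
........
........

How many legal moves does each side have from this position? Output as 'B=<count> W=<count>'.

-- B to move --
(1,3): no bracket -> illegal
(1,4): no bracket -> illegal
(1,5): flips 1 -> legal
(2,5): flips 2 -> legal
(3,5): flips 1 -> legal
(5,3): no bracket -> illegal
(5,5): flips 1 -> legal
(6,3): flips 1 -> legal
(6,4): no bracket -> illegal
(6,5): flips 1 -> legal
B mobility = 6
-- W to move --
(1,2): flips 1 -> legal
(1,3): no bracket -> illegal
(1,4): no bracket -> illegal
(2,2): flips 2 -> legal
(3,1): no bracket -> illegal
(3,2): flips 2 -> legal
(3,5): no bracket -> illegal
(3,6): flips 1 -> legal
(4,0): no bracket -> illegal
(4,1): flips 2 -> legal
(4,6): flips 1 -> legal
(5,0): no bracket -> illegal
(5,2): flips 1 -> legal
(5,3): no bracket -> illegal
(5,5): no bracket -> illegal
(5,6): flips 1 -> legal
(6,0): flips 3 -> legal
(6,1): no bracket -> illegal
(6,2): no bracket -> illegal
W mobility = 9

Answer: B=6 W=9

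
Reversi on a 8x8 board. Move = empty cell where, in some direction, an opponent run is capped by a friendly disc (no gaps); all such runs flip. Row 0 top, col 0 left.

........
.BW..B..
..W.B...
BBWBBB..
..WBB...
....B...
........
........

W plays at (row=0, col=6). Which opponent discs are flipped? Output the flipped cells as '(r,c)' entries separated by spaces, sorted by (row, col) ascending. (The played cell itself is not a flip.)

Dir NW: edge -> no flip
Dir N: edge -> no flip
Dir NE: edge -> no flip
Dir W: first cell '.' (not opp) -> no flip
Dir E: first cell '.' (not opp) -> no flip
Dir SW: opp run (1,5) (2,4) (3,3) capped by W -> flip
Dir S: first cell '.' (not opp) -> no flip
Dir SE: first cell '.' (not opp) -> no flip

Answer: (1,5) (2,4) (3,3)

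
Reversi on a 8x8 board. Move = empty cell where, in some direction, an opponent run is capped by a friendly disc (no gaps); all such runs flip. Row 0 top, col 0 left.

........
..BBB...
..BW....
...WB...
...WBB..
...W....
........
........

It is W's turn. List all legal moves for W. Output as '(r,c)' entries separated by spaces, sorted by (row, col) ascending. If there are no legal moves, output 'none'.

(0,1): flips 1 -> legal
(0,2): no bracket -> illegal
(0,3): flips 1 -> legal
(0,4): no bracket -> illegal
(0,5): flips 1 -> legal
(1,1): flips 1 -> legal
(1,5): no bracket -> illegal
(2,1): flips 1 -> legal
(2,4): no bracket -> illegal
(2,5): flips 1 -> legal
(3,1): no bracket -> illegal
(3,2): no bracket -> illegal
(3,5): flips 2 -> legal
(3,6): no bracket -> illegal
(4,6): flips 2 -> legal
(5,4): no bracket -> illegal
(5,5): flips 1 -> legal
(5,6): flips 2 -> legal

Answer: (0,1) (0,3) (0,5) (1,1) (2,1) (2,5) (3,5) (4,6) (5,5) (5,6)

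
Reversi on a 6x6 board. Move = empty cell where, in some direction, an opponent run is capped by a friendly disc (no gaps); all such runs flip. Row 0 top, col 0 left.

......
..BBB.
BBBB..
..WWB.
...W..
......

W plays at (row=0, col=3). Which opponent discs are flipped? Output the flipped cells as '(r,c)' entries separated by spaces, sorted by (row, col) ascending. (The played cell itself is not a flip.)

Dir NW: edge -> no flip
Dir N: edge -> no flip
Dir NE: edge -> no flip
Dir W: first cell '.' (not opp) -> no flip
Dir E: first cell '.' (not opp) -> no flip
Dir SW: opp run (1,2) (2,1), next='.' -> no flip
Dir S: opp run (1,3) (2,3) capped by W -> flip
Dir SE: opp run (1,4), next='.' -> no flip

Answer: (1,3) (2,3)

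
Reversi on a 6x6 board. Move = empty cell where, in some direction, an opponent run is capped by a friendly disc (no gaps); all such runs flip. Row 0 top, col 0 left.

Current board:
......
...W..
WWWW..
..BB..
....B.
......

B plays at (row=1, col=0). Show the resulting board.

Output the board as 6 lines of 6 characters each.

Answer: ......
B..W..
WBWW..
..BB..
....B.
......

Derivation:
Place B at (1,0); scan 8 dirs for brackets.
Dir NW: edge -> no flip
Dir N: first cell '.' (not opp) -> no flip
Dir NE: first cell '.' (not opp) -> no flip
Dir W: edge -> no flip
Dir E: first cell '.' (not opp) -> no flip
Dir SW: edge -> no flip
Dir S: opp run (2,0), next='.' -> no flip
Dir SE: opp run (2,1) capped by B -> flip
All flips: (2,1)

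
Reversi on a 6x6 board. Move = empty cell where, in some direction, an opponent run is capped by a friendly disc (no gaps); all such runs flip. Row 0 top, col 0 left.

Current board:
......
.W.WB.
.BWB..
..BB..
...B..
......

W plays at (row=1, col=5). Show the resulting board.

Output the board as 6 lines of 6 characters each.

Answer: ......
.W.WWW
.BWB..
..BB..
...B..
......

Derivation:
Place W at (1,5); scan 8 dirs for brackets.
Dir NW: first cell '.' (not opp) -> no flip
Dir N: first cell '.' (not opp) -> no flip
Dir NE: edge -> no flip
Dir W: opp run (1,4) capped by W -> flip
Dir E: edge -> no flip
Dir SW: first cell '.' (not opp) -> no flip
Dir S: first cell '.' (not opp) -> no flip
Dir SE: edge -> no flip
All flips: (1,4)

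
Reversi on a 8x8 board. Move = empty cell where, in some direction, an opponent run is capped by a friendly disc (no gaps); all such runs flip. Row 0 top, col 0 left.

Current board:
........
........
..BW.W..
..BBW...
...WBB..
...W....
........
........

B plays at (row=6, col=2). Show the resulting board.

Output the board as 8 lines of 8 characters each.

Place B at (6,2); scan 8 dirs for brackets.
Dir NW: first cell '.' (not opp) -> no flip
Dir N: first cell '.' (not opp) -> no flip
Dir NE: opp run (5,3) capped by B -> flip
Dir W: first cell '.' (not opp) -> no flip
Dir E: first cell '.' (not opp) -> no flip
Dir SW: first cell '.' (not opp) -> no flip
Dir S: first cell '.' (not opp) -> no flip
Dir SE: first cell '.' (not opp) -> no flip
All flips: (5,3)

Answer: ........
........
..BW.W..
..BBW...
...WBB..
...B....
..B.....
........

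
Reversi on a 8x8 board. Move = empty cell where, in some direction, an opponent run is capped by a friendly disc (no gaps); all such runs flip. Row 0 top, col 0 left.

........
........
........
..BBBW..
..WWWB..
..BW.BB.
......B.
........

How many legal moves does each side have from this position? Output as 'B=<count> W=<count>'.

-- B to move --
(2,4): no bracket -> illegal
(2,5): flips 1 -> legal
(2,6): no bracket -> illegal
(3,1): no bracket -> illegal
(3,6): flips 1 -> legal
(4,1): flips 3 -> legal
(4,6): no bracket -> illegal
(5,1): flips 1 -> legal
(5,4): flips 3 -> legal
(6,2): no bracket -> illegal
(6,3): flips 2 -> legal
(6,4): no bracket -> illegal
B mobility = 6
-- W to move --
(2,1): flips 1 -> legal
(2,2): flips 2 -> legal
(2,3): flips 1 -> legal
(2,4): flips 2 -> legal
(2,5): flips 1 -> legal
(3,1): flips 3 -> legal
(3,6): no bracket -> illegal
(4,1): no bracket -> illegal
(4,6): flips 1 -> legal
(4,7): no bracket -> illegal
(5,1): flips 1 -> legal
(5,4): no bracket -> illegal
(5,7): no bracket -> illegal
(6,1): flips 1 -> legal
(6,2): flips 1 -> legal
(6,3): no bracket -> illegal
(6,4): no bracket -> illegal
(6,5): flips 2 -> legal
(6,7): no bracket -> illegal
(7,5): no bracket -> illegal
(7,6): no bracket -> illegal
(7,7): flips 2 -> legal
W mobility = 12

Answer: B=6 W=12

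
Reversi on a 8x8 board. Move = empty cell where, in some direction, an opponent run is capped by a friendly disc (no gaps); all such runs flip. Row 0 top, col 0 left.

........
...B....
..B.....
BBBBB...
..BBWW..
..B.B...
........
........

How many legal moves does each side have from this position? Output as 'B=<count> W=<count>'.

Answer: B=4 W=6

Derivation:
-- B to move --
(3,5): no bracket -> illegal
(3,6): flips 1 -> legal
(4,6): flips 2 -> legal
(5,3): no bracket -> illegal
(5,5): flips 1 -> legal
(5,6): flips 1 -> legal
B mobility = 4
-- W to move --
(0,2): no bracket -> illegal
(0,3): no bracket -> illegal
(0,4): no bracket -> illegal
(1,1): flips 2 -> legal
(1,2): no bracket -> illegal
(1,4): no bracket -> illegal
(2,0): no bracket -> illegal
(2,1): no bracket -> illegal
(2,3): flips 1 -> legal
(2,4): flips 1 -> legal
(2,5): no bracket -> illegal
(3,5): no bracket -> illegal
(4,0): no bracket -> illegal
(4,1): flips 2 -> legal
(5,1): no bracket -> illegal
(5,3): no bracket -> illegal
(5,5): no bracket -> illegal
(6,1): no bracket -> illegal
(6,2): no bracket -> illegal
(6,3): flips 1 -> legal
(6,4): flips 1 -> legal
(6,5): no bracket -> illegal
W mobility = 6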